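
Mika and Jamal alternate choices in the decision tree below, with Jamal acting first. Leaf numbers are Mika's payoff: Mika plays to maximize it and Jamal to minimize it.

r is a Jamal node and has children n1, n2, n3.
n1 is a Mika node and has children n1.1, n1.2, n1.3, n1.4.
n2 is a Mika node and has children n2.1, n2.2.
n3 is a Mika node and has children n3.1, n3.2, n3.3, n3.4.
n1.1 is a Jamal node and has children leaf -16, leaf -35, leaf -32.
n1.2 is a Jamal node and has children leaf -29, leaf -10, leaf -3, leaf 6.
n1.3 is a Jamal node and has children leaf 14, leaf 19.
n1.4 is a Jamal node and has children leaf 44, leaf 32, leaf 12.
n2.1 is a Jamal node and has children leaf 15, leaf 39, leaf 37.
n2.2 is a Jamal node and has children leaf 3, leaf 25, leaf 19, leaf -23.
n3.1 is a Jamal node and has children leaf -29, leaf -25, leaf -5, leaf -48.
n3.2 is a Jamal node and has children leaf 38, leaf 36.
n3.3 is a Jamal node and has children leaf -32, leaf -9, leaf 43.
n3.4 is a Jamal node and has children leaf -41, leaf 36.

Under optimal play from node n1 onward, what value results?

14

n1.1 (Jamal): min(-16, -35, -32) = -35
n1.2 (Jamal): min(-29, -10, -3, 6) = -29
n1.3 (Jamal): min(14, 19) = 14
n1.4 (Jamal): min(44, 32, 12) = 12
n1 (Mika): max(-35, -29, 14, 12) = 14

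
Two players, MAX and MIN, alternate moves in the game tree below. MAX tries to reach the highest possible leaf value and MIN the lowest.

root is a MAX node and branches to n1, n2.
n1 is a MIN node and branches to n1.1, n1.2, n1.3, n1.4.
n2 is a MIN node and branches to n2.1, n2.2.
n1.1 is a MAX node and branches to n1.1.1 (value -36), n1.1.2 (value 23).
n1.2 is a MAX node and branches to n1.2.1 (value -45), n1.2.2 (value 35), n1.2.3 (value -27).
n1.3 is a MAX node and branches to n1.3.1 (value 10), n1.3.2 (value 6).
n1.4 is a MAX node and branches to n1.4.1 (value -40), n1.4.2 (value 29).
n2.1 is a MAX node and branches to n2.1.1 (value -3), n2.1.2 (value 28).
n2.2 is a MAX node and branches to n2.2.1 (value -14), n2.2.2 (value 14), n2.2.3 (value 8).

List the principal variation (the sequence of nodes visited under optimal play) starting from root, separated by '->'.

n1.1 (MAX): max(-36, 23) = 23
n1.2 (MAX): max(-45, 35, -27) = 35
n1.3 (MAX): max(10, 6) = 10
n1.4 (MAX): max(-40, 29) = 29
n1 (MIN): min(23, 35, 10, 29) = 10
n2.1 (MAX): max(-3, 28) = 28
n2.2 (MAX): max(-14, 14, 8) = 14
n2 (MIN): min(28, 14) = 14
root (MAX): max(10, 14) = 14
At root, MAX picks n2 (highest: 14).
At n2, MIN picks n2.2 (lowest: 14).
At n2.2, MAX picks n2.2.2 (highest: 14).
Terminal value 14.

root -> n2 -> n2.2 -> n2.2.2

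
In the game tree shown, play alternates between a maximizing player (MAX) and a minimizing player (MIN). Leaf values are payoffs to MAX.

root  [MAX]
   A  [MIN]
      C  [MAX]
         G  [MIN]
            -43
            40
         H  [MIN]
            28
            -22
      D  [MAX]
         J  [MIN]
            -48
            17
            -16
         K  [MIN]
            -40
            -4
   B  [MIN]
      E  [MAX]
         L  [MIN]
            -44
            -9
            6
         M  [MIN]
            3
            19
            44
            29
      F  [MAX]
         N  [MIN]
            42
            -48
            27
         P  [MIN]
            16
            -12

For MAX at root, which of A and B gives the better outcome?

G (MIN): min(-43, 40) = -43
H (MIN): min(28, -22) = -22
C (MAX): max(-43, -22) = -22
J (MIN): min(-48, 17, -16) = -48
K (MIN): min(-40, -4) = -40
D (MAX): max(-48, -40) = -40
A (MIN): min(-22, -40) = -40
L (MIN): min(-44, -9, 6) = -44
M (MIN): min(3, 19, 44, 29) = 3
E (MAX): max(-44, 3) = 3
N (MIN): min(42, -48, 27) = -48
P (MIN): min(16, -12) = -12
F (MAX): max(-48, -12) = -12
B (MIN): min(3, -12) = -12
MAX prefers the higher value; A=-40, B=-12. B is better since -12 > -40.

B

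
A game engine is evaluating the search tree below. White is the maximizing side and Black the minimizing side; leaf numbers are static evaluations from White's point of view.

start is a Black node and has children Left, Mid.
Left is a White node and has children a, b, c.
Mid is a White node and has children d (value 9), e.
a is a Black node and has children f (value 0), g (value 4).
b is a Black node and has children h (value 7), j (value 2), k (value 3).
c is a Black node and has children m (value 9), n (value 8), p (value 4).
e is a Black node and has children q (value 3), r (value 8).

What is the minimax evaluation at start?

a (Black): min(0, 4) = 0
b (Black): min(7, 2, 3) = 2
c (Black): min(9, 8, 4) = 4
Left (White): max(0, 2, 4) = 4
e (Black): min(3, 8) = 3
Mid (White): max(9, 3) = 9
start (Black): min(4, 9) = 4

4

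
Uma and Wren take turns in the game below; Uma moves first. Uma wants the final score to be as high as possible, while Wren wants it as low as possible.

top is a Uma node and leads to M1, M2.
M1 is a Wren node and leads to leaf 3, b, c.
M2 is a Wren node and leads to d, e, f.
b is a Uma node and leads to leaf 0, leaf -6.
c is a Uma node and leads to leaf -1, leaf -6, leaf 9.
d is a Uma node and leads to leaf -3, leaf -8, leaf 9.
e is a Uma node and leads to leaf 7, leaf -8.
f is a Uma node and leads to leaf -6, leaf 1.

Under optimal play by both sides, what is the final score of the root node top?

b (Uma): max(0, -6) = 0
c (Uma): max(-1, -6, 9) = 9
M1 (Wren): min(3, 0, 9) = 0
d (Uma): max(-3, -8, 9) = 9
e (Uma): max(7, -8) = 7
f (Uma): max(-6, 1) = 1
M2 (Wren): min(9, 7, 1) = 1
top (Uma): max(0, 1) = 1

1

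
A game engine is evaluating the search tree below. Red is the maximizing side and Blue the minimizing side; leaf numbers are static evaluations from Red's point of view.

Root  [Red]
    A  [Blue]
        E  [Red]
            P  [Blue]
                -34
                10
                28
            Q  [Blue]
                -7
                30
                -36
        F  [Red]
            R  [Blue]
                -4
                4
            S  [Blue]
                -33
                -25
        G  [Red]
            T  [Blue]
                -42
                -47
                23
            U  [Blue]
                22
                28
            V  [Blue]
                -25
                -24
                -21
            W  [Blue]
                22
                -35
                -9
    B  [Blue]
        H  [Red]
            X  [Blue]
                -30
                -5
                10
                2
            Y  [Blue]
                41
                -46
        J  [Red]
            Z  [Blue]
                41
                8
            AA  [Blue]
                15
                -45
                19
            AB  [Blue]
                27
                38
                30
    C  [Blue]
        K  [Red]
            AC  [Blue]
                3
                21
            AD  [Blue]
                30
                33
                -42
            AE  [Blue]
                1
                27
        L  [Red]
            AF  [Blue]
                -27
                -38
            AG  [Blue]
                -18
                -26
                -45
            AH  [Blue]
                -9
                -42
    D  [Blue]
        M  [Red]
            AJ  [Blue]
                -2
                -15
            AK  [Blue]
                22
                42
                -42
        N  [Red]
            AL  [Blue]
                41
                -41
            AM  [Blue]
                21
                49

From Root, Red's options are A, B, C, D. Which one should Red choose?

P (Blue): min(-34, 10, 28) = -34
Q (Blue): min(-7, 30, -36) = -36
E (Red): max(-34, -36) = -34
R (Blue): min(-4, 4) = -4
S (Blue): min(-33, -25) = -33
F (Red): max(-4, -33) = -4
T (Blue): min(-42, -47, 23) = -47
U (Blue): min(22, 28) = 22
V (Blue): min(-25, -24, -21) = -25
W (Blue): min(22, -35, -9) = -35
G (Red): max(-47, 22, -25, -35) = 22
A (Blue): min(-34, -4, 22) = -34
X (Blue): min(-30, -5, 10, 2) = -30
Y (Blue): min(41, -46) = -46
H (Red): max(-30, -46) = -30
Z (Blue): min(41, 8) = 8
AA (Blue): min(15, -45, 19) = -45
AB (Blue): min(27, 38, 30) = 27
J (Red): max(8, -45, 27) = 27
B (Blue): min(-30, 27) = -30
AC (Blue): min(3, 21) = 3
AD (Blue): min(30, 33, -42) = -42
AE (Blue): min(1, 27) = 1
K (Red): max(3, -42, 1) = 3
AF (Blue): min(-27, -38) = -38
AG (Blue): min(-18, -26, -45) = -45
AH (Blue): min(-9, -42) = -42
L (Red): max(-38, -45, -42) = -38
C (Blue): min(3, -38) = -38
AJ (Blue): min(-2, -15) = -15
AK (Blue): min(22, 42, -42) = -42
M (Red): max(-15, -42) = -15
AL (Blue): min(41, -41) = -41
AM (Blue): min(21, 49) = 21
N (Red): max(-41, 21) = 21
D (Blue): min(-15, 21) = -15
Root (Red): max(-34, -30, -38, -15) = -15
Red at Root wants the highest of {A=-34, B=-30, C=-38, D=-15}, so chooses D.

D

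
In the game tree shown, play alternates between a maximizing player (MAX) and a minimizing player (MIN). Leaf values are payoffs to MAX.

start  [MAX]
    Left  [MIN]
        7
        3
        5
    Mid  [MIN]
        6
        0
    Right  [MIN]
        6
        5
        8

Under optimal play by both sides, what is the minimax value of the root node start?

Left (MIN): min(7, 3, 5) = 3
Mid (MIN): min(6, 0) = 0
Right (MIN): min(6, 5, 8) = 5
start (MAX): max(3, 0, 5) = 5

5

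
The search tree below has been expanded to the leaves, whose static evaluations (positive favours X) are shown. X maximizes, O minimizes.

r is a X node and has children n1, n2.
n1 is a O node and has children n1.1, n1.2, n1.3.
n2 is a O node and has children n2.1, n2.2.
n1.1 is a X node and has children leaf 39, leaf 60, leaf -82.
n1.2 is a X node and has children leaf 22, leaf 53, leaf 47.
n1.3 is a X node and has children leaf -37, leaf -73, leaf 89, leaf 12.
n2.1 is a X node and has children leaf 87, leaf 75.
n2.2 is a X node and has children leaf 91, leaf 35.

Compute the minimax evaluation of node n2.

n2.1 (X): max(87, 75) = 87
n2.2 (X): max(91, 35) = 91
n2 (O): min(87, 91) = 87

87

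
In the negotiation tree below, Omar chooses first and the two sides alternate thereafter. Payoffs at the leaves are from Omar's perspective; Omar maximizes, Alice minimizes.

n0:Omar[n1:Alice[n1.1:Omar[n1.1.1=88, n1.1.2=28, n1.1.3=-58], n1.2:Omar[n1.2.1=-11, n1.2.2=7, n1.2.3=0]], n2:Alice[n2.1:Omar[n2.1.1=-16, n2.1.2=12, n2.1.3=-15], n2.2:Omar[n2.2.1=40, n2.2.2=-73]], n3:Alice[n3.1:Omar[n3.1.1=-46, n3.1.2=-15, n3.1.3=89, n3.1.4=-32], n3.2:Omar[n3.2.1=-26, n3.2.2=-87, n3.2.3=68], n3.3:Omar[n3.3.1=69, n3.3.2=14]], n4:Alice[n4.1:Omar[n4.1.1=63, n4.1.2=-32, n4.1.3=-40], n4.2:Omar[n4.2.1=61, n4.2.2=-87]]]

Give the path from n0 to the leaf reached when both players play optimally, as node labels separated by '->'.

n1.1 (Omar): max(88, 28, -58) = 88
n1.2 (Omar): max(-11, 7, 0) = 7
n1 (Alice): min(88, 7) = 7
n2.1 (Omar): max(-16, 12, -15) = 12
n2.2 (Omar): max(40, -73) = 40
n2 (Alice): min(12, 40) = 12
n3.1 (Omar): max(-46, -15, 89, -32) = 89
n3.2 (Omar): max(-26, -87, 68) = 68
n3.3 (Omar): max(69, 14) = 69
n3 (Alice): min(89, 68, 69) = 68
n4.1 (Omar): max(63, -32, -40) = 63
n4.2 (Omar): max(61, -87) = 61
n4 (Alice): min(63, 61) = 61
n0 (Omar): max(7, 12, 68, 61) = 68
At n0, Omar picks n3 (highest: 68).
At n3, Alice picks n3.2 (lowest: 68).
At n3.2, Omar picks n3.2.3 (highest: 68).
Terminal value 68.

n0 -> n3 -> n3.2 -> n3.2.3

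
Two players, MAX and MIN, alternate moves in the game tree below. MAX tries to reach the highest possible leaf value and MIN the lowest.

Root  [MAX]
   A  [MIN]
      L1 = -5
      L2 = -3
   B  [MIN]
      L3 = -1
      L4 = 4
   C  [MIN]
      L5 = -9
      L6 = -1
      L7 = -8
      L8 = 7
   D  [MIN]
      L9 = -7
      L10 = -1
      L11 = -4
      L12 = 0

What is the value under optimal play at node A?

A (MIN): min(-5, -3) = -5

-5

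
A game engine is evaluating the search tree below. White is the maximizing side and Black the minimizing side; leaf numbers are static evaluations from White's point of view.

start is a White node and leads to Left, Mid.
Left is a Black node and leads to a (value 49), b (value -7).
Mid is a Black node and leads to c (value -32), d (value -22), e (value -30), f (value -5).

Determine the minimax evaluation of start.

-7

Left (Black): min(49, -7) = -7
Mid (Black): min(-32, -22, -30, -5) = -32
start (White): max(-7, -32) = -7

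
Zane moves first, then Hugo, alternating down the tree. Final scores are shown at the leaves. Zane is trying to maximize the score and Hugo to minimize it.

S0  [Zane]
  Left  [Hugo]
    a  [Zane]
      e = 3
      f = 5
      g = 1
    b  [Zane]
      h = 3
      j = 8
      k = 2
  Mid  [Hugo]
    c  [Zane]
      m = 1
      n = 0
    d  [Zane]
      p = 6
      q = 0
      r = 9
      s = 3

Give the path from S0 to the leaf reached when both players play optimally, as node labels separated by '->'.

a (Zane): max(3, 5, 1) = 5
b (Zane): max(3, 8, 2) = 8
Left (Hugo): min(5, 8) = 5
c (Zane): max(1, 0) = 1
d (Zane): max(6, 0, 9, 3) = 9
Mid (Hugo): min(1, 9) = 1
S0 (Zane): max(5, 1) = 5
At S0, Zane picks Left (highest: 5).
At Left, Hugo picks a (lowest: 5).
At a, Zane picks f (highest: 5).
Terminal value 5.

S0 -> Left -> a -> f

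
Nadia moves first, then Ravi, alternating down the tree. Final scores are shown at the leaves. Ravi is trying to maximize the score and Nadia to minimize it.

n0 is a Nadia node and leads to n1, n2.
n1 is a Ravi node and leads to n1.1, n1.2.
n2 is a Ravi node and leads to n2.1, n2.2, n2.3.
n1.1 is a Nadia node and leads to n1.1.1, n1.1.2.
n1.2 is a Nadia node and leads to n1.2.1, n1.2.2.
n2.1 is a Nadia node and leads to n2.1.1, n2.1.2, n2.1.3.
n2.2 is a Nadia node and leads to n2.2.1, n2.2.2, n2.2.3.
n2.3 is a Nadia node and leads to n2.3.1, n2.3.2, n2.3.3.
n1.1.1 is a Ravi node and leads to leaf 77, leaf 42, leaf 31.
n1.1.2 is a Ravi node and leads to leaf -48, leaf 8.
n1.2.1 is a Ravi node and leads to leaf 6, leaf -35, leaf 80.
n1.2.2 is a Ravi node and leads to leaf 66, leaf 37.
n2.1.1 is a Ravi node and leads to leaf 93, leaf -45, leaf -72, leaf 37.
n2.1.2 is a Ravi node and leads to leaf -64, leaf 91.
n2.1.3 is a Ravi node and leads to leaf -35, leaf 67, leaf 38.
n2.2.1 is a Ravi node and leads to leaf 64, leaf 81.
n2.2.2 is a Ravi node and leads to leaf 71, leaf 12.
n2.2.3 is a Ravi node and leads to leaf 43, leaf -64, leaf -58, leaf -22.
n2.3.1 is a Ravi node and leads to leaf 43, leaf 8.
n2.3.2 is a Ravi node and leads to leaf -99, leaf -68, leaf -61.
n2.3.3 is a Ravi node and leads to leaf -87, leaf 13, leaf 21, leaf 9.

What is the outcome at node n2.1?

n2.1.1 (Ravi): max(93, -45, -72, 37) = 93
n2.1.2 (Ravi): max(-64, 91) = 91
n2.1.3 (Ravi): max(-35, 67, 38) = 67
n2.1 (Nadia): min(93, 91, 67) = 67

67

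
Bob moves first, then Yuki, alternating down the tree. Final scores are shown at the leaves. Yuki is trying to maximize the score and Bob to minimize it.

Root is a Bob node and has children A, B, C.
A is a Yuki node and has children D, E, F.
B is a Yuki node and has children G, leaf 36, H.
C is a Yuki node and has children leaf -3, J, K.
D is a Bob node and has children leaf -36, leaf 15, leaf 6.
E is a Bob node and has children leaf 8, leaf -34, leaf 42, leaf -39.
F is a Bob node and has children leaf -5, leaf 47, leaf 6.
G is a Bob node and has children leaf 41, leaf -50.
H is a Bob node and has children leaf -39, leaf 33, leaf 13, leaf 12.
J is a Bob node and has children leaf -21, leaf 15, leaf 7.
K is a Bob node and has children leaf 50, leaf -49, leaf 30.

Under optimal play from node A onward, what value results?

-5

D (Bob): min(-36, 15, 6) = -36
E (Bob): min(8, -34, 42, -39) = -39
F (Bob): min(-5, 47, 6) = -5
A (Yuki): max(-36, -39, -5) = -5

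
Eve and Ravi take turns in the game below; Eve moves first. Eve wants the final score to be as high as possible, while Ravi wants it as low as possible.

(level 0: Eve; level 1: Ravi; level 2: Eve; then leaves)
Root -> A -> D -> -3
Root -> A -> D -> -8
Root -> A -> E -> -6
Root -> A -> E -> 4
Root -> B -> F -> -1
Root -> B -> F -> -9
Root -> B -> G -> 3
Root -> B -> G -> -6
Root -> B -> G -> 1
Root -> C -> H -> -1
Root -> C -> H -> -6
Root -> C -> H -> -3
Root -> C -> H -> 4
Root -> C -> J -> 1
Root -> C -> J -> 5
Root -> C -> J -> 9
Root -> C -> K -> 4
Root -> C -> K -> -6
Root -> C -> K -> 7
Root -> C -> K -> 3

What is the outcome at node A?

-3

D (Eve): max(-3, -8) = -3
E (Eve): max(-6, 4) = 4
A (Ravi): min(-3, 4) = -3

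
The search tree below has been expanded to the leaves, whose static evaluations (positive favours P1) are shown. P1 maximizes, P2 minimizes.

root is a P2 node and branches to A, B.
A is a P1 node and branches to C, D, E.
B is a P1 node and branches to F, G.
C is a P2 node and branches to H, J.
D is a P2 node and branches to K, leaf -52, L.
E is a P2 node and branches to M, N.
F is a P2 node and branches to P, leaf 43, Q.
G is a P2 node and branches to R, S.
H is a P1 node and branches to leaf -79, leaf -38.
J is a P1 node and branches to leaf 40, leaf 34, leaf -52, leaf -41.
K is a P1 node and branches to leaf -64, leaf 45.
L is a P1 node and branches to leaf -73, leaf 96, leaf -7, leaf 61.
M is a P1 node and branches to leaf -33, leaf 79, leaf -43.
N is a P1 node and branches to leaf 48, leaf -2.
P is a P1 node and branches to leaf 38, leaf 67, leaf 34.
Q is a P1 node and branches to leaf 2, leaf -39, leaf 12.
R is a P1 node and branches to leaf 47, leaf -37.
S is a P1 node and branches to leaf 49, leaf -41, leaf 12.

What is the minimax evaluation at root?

H (P1): max(-79, -38) = -38
J (P1): max(40, 34, -52, -41) = 40
C (P2): min(-38, 40) = -38
K (P1): max(-64, 45) = 45
L (P1): max(-73, 96, -7, 61) = 96
D (P2): min(45, -52, 96) = -52
M (P1): max(-33, 79, -43) = 79
N (P1): max(48, -2) = 48
E (P2): min(79, 48) = 48
A (P1): max(-38, -52, 48) = 48
P (P1): max(38, 67, 34) = 67
Q (P1): max(2, -39, 12) = 12
F (P2): min(67, 43, 12) = 12
R (P1): max(47, -37) = 47
S (P1): max(49, -41, 12) = 49
G (P2): min(47, 49) = 47
B (P1): max(12, 47) = 47
root (P2): min(48, 47) = 47

47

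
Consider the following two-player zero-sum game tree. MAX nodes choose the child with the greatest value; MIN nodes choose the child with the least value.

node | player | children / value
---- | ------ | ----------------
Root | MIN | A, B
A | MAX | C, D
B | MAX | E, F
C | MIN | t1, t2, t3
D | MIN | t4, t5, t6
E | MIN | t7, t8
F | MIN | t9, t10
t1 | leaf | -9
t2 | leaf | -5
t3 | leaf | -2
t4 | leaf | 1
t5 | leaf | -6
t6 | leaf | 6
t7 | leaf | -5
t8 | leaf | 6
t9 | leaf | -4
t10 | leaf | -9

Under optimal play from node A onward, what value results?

-6

C (MIN): min(-9, -5, -2) = -9
D (MIN): min(1, -6, 6) = -6
A (MAX): max(-9, -6) = -6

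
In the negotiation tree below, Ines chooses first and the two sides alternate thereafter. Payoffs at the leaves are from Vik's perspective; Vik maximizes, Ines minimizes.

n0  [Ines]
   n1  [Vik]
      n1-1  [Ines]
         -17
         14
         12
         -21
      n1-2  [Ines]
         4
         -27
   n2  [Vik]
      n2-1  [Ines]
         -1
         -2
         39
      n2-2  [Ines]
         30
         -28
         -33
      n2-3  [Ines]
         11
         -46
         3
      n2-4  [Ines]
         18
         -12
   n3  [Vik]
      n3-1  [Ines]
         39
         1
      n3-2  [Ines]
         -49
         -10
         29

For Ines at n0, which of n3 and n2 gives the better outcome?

n2

n3-1 (Ines): min(39, 1) = 1
n3-2 (Ines): min(-49, -10, 29) = -49
n3 (Vik): max(1, -49) = 1
n2-1 (Ines): min(-1, -2, 39) = -2
n2-2 (Ines): min(30, -28, -33) = -33
n2-3 (Ines): min(11, -46, 3) = -46
n2-4 (Ines): min(18, -12) = -12
n2 (Vik): max(-2, -33, -46, -12) = -2
Ines prefers the lower value; n3=1, n2=-2. n2 is better since -2 < 1.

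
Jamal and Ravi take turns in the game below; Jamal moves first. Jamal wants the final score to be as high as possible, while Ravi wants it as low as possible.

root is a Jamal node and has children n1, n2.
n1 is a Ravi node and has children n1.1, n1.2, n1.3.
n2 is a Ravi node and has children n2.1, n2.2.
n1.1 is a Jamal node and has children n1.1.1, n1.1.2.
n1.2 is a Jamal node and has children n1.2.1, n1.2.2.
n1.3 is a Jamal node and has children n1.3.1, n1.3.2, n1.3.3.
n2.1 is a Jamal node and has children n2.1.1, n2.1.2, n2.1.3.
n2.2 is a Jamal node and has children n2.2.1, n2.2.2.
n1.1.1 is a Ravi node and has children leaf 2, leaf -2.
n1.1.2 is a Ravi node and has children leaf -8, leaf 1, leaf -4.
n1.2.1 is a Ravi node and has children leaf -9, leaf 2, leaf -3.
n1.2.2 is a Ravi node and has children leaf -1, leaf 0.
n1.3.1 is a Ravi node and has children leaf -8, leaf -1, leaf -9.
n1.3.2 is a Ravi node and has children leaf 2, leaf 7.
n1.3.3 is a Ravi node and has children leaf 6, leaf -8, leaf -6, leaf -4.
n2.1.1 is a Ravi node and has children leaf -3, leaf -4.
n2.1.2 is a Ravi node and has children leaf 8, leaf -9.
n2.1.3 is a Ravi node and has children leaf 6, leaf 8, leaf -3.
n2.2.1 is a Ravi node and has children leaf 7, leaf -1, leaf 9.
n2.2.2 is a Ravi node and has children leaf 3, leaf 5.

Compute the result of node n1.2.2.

-1

n1.2.2 (Ravi): min(-1, 0) = -1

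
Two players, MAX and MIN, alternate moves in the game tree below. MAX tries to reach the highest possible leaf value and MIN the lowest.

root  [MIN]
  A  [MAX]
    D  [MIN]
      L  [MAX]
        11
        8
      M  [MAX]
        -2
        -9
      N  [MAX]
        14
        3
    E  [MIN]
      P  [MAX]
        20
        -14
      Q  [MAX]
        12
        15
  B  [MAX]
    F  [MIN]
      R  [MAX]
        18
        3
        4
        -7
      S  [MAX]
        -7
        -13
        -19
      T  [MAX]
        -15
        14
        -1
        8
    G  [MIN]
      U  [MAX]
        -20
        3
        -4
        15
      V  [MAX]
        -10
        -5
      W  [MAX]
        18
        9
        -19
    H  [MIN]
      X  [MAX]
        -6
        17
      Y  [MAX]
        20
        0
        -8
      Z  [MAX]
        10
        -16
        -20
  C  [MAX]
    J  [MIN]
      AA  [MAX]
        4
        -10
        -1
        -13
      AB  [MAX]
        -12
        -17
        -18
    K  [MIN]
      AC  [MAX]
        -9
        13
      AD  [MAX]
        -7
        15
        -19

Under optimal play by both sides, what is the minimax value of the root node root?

L (MAX): max(11, 8) = 11
M (MAX): max(-2, -9) = -2
N (MAX): max(14, 3) = 14
D (MIN): min(11, -2, 14) = -2
P (MAX): max(20, -14) = 20
Q (MAX): max(12, 15) = 15
E (MIN): min(20, 15) = 15
A (MAX): max(-2, 15) = 15
R (MAX): max(18, 3, 4, -7) = 18
S (MAX): max(-7, -13, -19) = -7
T (MAX): max(-15, 14, -1, 8) = 14
F (MIN): min(18, -7, 14) = -7
U (MAX): max(-20, 3, -4, 15) = 15
V (MAX): max(-10, -5) = -5
W (MAX): max(18, 9, -19) = 18
G (MIN): min(15, -5, 18) = -5
X (MAX): max(-6, 17) = 17
Y (MAX): max(20, 0, -8) = 20
Z (MAX): max(10, -16, -20) = 10
H (MIN): min(17, 20, 10) = 10
B (MAX): max(-7, -5, 10) = 10
AA (MAX): max(4, -10, -1, -13) = 4
AB (MAX): max(-12, -17, -18) = -12
J (MIN): min(4, -12) = -12
AC (MAX): max(-9, 13) = 13
AD (MAX): max(-7, 15, -19) = 15
K (MIN): min(13, 15) = 13
C (MAX): max(-12, 13) = 13
root (MIN): min(15, 10, 13) = 10

10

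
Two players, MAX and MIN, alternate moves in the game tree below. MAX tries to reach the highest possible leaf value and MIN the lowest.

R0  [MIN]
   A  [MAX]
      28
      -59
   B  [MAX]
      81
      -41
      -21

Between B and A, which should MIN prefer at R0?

B (MAX): max(81, -41, -21) = 81
A (MAX): max(28, -59) = 28
MIN prefers the lower value; B=81, A=28. A is better since 28 < 81.

A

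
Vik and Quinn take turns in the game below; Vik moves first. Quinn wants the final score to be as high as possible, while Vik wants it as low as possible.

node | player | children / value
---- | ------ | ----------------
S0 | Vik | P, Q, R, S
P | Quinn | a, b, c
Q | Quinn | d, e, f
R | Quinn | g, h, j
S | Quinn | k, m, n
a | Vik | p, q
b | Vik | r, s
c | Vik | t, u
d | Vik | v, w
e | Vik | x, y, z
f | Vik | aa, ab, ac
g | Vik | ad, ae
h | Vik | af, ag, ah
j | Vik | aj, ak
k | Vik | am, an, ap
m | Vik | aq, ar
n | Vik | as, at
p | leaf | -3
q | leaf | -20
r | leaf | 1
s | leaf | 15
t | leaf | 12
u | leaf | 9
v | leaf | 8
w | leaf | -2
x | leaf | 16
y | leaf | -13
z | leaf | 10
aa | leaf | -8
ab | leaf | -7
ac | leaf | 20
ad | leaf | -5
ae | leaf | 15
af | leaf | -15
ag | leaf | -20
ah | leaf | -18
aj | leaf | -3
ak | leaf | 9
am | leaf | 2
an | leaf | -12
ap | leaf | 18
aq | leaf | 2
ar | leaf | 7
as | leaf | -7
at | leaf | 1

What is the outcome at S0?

a (Vik): min(-3, -20) = -20
b (Vik): min(1, 15) = 1
c (Vik): min(12, 9) = 9
P (Quinn): max(-20, 1, 9) = 9
d (Vik): min(8, -2) = -2
e (Vik): min(16, -13, 10) = -13
f (Vik): min(-8, -7, 20) = -8
Q (Quinn): max(-2, -13, -8) = -2
g (Vik): min(-5, 15) = -5
h (Vik): min(-15, -20, -18) = -20
j (Vik): min(-3, 9) = -3
R (Quinn): max(-5, -20, -3) = -3
k (Vik): min(2, -12, 18) = -12
m (Vik): min(2, 7) = 2
n (Vik): min(-7, 1) = -7
S (Quinn): max(-12, 2, -7) = 2
S0 (Vik): min(9, -2, -3, 2) = -3

-3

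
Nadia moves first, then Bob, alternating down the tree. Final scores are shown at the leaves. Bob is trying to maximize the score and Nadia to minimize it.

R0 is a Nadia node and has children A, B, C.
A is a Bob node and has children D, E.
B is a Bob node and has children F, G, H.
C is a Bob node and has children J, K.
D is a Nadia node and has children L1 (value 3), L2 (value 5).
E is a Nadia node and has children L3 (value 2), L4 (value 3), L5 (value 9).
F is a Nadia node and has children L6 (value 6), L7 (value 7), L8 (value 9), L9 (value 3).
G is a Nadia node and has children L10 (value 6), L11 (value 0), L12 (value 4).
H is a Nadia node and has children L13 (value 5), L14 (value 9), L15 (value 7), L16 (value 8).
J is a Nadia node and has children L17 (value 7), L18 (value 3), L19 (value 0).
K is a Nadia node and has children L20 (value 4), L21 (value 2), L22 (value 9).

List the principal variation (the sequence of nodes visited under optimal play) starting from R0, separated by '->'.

D (Nadia): min(3, 5) = 3
E (Nadia): min(2, 3, 9) = 2
A (Bob): max(3, 2) = 3
F (Nadia): min(6, 7, 9, 3) = 3
G (Nadia): min(6, 0, 4) = 0
H (Nadia): min(5, 9, 7, 8) = 5
B (Bob): max(3, 0, 5) = 5
J (Nadia): min(7, 3, 0) = 0
K (Nadia): min(4, 2, 9) = 2
C (Bob): max(0, 2) = 2
R0 (Nadia): min(3, 5, 2) = 2
At R0, Nadia picks C (lowest: 2).
At C, Bob picks K (highest: 2).
At K, Nadia picks L21 (lowest: 2).
Terminal value 2.

R0 -> C -> K -> L21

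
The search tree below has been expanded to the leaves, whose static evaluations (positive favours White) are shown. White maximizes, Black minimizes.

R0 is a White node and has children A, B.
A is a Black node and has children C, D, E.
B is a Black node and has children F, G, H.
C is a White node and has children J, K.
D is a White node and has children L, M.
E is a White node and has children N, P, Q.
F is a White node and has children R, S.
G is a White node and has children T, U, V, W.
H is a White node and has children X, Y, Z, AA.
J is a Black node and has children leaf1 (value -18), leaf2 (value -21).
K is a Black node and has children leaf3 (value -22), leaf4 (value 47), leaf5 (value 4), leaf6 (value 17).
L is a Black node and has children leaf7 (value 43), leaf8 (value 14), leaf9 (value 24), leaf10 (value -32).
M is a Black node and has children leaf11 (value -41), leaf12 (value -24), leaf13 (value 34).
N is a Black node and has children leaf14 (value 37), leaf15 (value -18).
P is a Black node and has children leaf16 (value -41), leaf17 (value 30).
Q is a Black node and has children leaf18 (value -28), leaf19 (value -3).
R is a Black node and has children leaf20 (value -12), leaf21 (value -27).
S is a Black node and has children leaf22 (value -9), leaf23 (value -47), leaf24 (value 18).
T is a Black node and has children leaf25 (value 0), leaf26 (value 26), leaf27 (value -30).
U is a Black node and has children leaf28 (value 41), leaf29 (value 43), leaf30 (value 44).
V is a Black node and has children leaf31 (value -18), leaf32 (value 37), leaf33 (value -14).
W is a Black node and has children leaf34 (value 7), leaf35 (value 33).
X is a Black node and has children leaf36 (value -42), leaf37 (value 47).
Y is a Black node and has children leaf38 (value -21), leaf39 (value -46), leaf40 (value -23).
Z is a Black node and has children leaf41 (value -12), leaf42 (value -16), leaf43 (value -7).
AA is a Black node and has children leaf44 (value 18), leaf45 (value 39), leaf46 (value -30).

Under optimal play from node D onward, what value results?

-32

L (Black): min(43, 14, 24, -32) = -32
M (Black): min(-41, -24, 34) = -41
D (White): max(-32, -41) = -32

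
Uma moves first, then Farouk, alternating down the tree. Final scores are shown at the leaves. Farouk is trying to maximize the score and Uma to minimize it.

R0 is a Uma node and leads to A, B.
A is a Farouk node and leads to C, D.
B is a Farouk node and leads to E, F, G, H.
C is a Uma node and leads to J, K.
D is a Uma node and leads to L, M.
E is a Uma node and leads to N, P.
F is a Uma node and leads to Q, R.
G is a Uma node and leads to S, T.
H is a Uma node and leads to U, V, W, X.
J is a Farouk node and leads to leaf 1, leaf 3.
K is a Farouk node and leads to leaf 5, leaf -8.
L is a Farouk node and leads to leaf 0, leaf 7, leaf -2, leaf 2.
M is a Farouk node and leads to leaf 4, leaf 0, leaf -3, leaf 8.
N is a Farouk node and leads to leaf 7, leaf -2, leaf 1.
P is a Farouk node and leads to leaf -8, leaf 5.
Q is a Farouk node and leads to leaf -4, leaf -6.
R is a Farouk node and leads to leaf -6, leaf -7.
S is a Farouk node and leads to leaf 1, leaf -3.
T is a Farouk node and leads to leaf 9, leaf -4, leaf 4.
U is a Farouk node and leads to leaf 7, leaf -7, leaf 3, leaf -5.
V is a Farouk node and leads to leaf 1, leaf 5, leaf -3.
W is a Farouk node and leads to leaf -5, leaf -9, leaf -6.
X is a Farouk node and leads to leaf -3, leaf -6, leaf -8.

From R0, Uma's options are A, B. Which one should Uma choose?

B

J (Farouk): max(1, 3) = 3
K (Farouk): max(5, -8) = 5
C (Uma): min(3, 5) = 3
L (Farouk): max(0, 7, -2, 2) = 7
M (Farouk): max(4, 0, -3, 8) = 8
D (Uma): min(7, 8) = 7
A (Farouk): max(3, 7) = 7
N (Farouk): max(7, -2, 1) = 7
P (Farouk): max(-8, 5) = 5
E (Uma): min(7, 5) = 5
Q (Farouk): max(-4, -6) = -4
R (Farouk): max(-6, -7) = -6
F (Uma): min(-4, -6) = -6
S (Farouk): max(1, -3) = 1
T (Farouk): max(9, -4, 4) = 9
G (Uma): min(1, 9) = 1
U (Farouk): max(7, -7, 3, -5) = 7
V (Farouk): max(1, 5, -3) = 5
W (Farouk): max(-5, -9, -6) = -5
X (Farouk): max(-3, -6, -8) = -3
H (Uma): min(7, 5, -5, -3) = -5
B (Farouk): max(5, -6, 1, -5) = 5
R0 (Uma): min(7, 5) = 5
Uma at R0 wants the lowest of {A=7, B=5}, so chooses B.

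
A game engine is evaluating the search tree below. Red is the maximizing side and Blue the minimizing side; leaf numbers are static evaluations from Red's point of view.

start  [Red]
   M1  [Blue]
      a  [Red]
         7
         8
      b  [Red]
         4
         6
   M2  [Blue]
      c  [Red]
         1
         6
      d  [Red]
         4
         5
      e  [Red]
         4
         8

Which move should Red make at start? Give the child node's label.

M1

a (Red): max(7, 8) = 8
b (Red): max(4, 6) = 6
M1 (Blue): min(8, 6) = 6
c (Red): max(1, 6) = 6
d (Red): max(4, 5) = 5
e (Red): max(4, 8) = 8
M2 (Blue): min(6, 5, 8) = 5
start (Red): max(6, 5) = 6
Red at start wants the highest of {M1=6, M2=5}, so chooses M1.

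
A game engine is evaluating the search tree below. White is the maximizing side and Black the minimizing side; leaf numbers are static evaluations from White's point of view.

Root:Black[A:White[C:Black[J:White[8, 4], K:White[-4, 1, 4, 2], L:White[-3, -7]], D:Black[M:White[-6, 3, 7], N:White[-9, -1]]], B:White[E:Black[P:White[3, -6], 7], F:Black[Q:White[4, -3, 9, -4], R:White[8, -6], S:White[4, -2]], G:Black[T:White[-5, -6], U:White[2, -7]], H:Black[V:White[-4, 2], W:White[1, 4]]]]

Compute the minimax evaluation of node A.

-1

J (White): max(8, 4) = 8
K (White): max(-4, 1, 4, 2) = 4
L (White): max(-3, -7) = -3
C (Black): min(8, 4, -3) = -3
M (White): max(-6, 3, 7) = 7
N (White): max(-9, -1) = -1
D (Black): min(7, -1) = -1
A (White): max(-3, -1) = -1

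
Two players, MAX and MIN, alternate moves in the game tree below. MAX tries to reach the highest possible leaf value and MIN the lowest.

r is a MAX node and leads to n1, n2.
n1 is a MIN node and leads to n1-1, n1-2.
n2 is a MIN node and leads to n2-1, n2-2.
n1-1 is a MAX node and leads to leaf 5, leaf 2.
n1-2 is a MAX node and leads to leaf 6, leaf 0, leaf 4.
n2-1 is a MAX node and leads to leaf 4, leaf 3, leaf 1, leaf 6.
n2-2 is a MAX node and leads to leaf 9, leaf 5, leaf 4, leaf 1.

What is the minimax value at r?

n1-1 (MAX): max(5, 2) = 5
n1-2 (MAX): max(6, 0, 4) = 6
n1 (MIN): min(5, 6) = 5
n2-1 (MAX): max(4, 3, 1, 6) = 6
n2-2 (MAX): max(9, 5, 4, 1) = 9
n2 (MIN): min(6, 9) = 6
r (MAX): max(5, 6) = 6

6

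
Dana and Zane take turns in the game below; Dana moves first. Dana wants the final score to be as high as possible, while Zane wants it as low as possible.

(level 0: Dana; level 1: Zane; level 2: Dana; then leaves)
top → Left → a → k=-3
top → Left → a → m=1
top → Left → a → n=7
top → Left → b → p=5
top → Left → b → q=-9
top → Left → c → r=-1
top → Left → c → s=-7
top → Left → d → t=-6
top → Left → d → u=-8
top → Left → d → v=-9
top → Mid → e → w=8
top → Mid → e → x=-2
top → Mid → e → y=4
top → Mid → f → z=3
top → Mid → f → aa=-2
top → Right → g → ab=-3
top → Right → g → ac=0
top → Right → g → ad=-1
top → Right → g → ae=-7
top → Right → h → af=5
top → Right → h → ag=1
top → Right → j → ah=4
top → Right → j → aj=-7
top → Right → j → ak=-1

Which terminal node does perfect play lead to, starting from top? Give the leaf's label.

a (Dana): max(-3, 1, 7) = 7
b (Dana): max(5, -9) = 5
c (Dana): max(-1, -7) = -1
d (Dana): max(-6, -8, -9) = -6
Left (Zane): min(7, 5, -1, -6) = -6
e (Dana): max(8, -2, 4) = 8
f (Dana): max(3, -2) = 3
Mid (Zane): min(8, 3) = 3
g (Dana): max(-3, 0, -1, -7) = 0
h (Dana): max(5, 1) = 5
j (Dana): max(4, -7, -1) = 4
Right (Zane): min(0, 5, 4) = 0
top (Dana): max(-6, 3, 0) = 3
At top, Dana picks Mid (highest: 3).
At Mid, Zane picks f (lowest: 3).
At f, Dana picks z (highest: 3).
Terminal value 3.

z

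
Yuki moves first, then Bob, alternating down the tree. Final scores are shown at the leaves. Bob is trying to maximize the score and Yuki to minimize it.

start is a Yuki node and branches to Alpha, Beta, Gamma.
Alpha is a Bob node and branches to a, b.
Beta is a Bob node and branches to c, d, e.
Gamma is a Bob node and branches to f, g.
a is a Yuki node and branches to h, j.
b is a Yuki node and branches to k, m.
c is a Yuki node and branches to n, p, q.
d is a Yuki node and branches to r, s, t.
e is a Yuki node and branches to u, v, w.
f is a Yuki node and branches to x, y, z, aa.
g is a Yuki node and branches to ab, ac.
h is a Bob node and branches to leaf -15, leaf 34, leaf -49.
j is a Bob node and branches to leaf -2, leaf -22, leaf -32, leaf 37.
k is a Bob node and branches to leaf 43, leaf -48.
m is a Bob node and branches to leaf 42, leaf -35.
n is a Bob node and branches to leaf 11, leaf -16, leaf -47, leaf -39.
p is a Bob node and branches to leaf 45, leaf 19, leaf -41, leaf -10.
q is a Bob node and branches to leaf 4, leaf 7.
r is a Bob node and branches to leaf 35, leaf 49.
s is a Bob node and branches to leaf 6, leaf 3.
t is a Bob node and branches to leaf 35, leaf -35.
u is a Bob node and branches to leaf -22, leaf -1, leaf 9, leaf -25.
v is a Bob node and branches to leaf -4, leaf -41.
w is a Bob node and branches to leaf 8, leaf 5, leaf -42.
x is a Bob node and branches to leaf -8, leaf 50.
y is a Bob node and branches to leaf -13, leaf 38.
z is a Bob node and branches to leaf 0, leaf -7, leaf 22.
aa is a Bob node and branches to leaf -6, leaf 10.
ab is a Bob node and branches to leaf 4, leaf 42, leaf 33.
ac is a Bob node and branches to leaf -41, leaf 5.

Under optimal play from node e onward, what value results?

u (Bob): max(-22, -1, 9, -25) = 9
v (Bob): max(-4, -41) = -4
w (Bob): max(8, 5, -42) = 8
e (Yuki): min(9, -4, 8) = -4

-4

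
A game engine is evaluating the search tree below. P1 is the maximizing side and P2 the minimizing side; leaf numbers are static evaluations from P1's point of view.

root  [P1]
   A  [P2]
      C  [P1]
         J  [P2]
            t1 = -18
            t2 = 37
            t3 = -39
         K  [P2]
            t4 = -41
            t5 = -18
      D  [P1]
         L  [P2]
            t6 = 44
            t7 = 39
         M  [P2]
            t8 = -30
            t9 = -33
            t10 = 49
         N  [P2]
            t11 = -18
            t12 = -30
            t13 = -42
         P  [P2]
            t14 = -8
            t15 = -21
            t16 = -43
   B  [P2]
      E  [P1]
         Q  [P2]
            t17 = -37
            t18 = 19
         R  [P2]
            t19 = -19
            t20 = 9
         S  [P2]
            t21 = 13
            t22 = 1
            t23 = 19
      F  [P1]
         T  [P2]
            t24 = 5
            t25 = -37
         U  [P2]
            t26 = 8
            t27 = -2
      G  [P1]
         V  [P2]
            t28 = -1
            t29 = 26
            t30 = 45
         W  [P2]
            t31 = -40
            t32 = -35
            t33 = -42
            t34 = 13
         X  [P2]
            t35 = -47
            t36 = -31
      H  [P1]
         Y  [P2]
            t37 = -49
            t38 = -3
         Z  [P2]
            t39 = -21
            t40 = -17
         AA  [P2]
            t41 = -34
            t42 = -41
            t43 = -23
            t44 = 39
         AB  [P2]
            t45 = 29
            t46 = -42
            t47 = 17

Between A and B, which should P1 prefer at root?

J (P2): min(-18, 37, -39) = -39
K (P2): min(-41, -18) = -41
C (P1): max(-39, -41) = -39
L (P2): min(44, 39) = 39
M (P2): min(-30, -33, 49) = -33
N (P2): min(-18, -30, -42) = -42
P (P2): min(-8, -21, -43) = -43
D (P1): max(39, -33, -42, -43) = 39
A (P2): min(-39, 39) = -39
Q (P2): min(-37, 19) = -37
R (P2): min(-19, 9) = -19
S (P2): min(13, 1, 19) = 1
E (P1): max(-37, -19, 1) = 1
T (P2): min(5, -37) = -37
U (P2): min(8, -2) = -2
F (P1): max(-37, -2) = -2
V (P2): min(-1, 26, 45) = -1
W (P2): min(-40, -35, -42, 13) = -42
X (P2): min(-47, -31) = -47
G (P1): max(-1, -42, -47) = -1
Y (P2): min(-49, -3) = -49
Z (P2): min(-21, -17) = -21
AA (P2): min(-34, -41, -23, 39) = -41
AB (P2): min(29, -42, 17) = -42
H (P1): max(-49, -21, -41, -42) = -21
B (P2): min(1, -2, -1, -21) = -21
P1 prefers the higher value; A=-39, B=-21. B is better since -21 > -39.

B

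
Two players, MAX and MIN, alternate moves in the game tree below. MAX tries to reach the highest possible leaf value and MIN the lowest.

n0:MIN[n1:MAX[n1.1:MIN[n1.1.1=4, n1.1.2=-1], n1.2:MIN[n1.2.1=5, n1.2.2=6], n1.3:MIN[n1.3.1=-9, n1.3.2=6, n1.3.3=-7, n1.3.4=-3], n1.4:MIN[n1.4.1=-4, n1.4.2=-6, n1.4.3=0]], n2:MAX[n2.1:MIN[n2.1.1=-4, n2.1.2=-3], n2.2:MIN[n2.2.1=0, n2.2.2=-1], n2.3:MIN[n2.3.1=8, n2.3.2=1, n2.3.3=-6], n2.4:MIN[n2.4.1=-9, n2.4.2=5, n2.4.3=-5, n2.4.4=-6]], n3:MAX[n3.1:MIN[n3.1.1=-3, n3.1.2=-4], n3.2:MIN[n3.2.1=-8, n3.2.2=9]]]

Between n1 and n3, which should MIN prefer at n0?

n1.1 (MIN): min(4, -1) = -1
n1.2 (MIN): min(5, 6) = 5
n1.3 (MIN): min(-9, 6, -7, -3) = -9
n1.4 (MIN): min(-4, -6, 0) = -6
n1 (MAX): max(-1, 5, -9, -6) = 5
n3.1 (MIN): min(-3, -4) = -4
n3.2 (MIN): min(-8, 9) = -8
n3 (MAX): max(-4, -8) = -4
MIN prefers the lower value; n1=5, n3=-4. n3 is better since -4 < 5.

n3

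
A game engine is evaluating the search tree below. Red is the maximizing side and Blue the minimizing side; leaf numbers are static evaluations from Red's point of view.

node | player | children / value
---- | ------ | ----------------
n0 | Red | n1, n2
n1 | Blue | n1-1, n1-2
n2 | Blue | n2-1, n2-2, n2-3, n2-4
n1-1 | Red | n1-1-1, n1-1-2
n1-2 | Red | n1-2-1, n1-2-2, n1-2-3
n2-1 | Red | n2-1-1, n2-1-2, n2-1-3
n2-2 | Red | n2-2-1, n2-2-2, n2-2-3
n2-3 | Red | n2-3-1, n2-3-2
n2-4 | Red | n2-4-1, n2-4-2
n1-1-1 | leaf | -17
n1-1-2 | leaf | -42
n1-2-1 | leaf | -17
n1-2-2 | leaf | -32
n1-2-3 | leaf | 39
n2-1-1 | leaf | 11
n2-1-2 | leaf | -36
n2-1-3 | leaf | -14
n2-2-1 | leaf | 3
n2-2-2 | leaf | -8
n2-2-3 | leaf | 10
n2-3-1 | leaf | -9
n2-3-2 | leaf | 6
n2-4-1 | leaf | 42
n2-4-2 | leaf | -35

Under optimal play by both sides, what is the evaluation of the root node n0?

6

n1-1 (Red): max(-17, -42) = -17
n1-2 (Red): max(-17, -32, 39) = 39
n1 (Blue): min(-17, 39) = -17
n2-1 (Red): max(11, -36, -14) = 11
n2-2 (Red): max(3, -8, 10) = 10
n2-3 (Red): max(-9, 6) = 6
n2-4 (Red): max(42, -35) = 42
n2 (Blue): min(11, 10, 6, 42) = 6
n0 (Red): max(-17, 6) = 6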